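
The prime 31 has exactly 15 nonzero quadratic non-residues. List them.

3,6,11,12,13,15,17,21,22,23,24,26,27,29,30

Square k = 1,…,15 (k and 31−k give the same square):
1²=1, 2²=4, 3²=9, 4²=16, 5²=25, 6²≡5, 7²≡18, 8²≡2, 9²≡19, 10²≡7, 11²≡28, 12²≡20, 13²≡14, 14²≡10, 15²≡8 (mod 31).
The residues are {1, 2, 4, 5, 7, 8, 9, 10, 14, 16, 18, 19, 20, 25, 28}; the non-residues are the remaining 15 nonzero classes.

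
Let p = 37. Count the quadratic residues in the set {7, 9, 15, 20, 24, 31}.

2

(7/37) = +1 → QR.
(9/37) = +1 → QR.
(15/37) = -1 → non-residue.
(20/37) = -1 → non-residue.
(24/37) = -1 → non-residue.
(31/37) = -1 → non-residue.
Total quadratic residues among the 6: 2.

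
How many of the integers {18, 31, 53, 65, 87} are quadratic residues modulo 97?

4

(18/97) = +1 → QR.
(31/97) = +1 → QR.
(53/97) = +1 → QR.
(65/97) = +1 → QR.
(87/97) = -1 → non-residue.
Total quadratic residues among the 5: 4.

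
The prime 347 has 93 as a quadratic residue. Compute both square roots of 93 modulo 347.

Since 347 ≡ 3 (mod 4), a square root of 93 is 93^((347+1)/4) = 93^87 mod 347.
Repeated squaring: 93^2≡321, 93^4≡329, 93^8≡324, 93^16≡182, 93^32≡159, 93^64≡297 (mod 347).
93^87 = 93^(64+16+4+2+1) ≡ 176 (mod 347).
Check: 176² = 30976 ≡ 93 (mod 347). The two roots are 171 and 176.

171, 176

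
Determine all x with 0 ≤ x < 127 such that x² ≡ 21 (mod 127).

23, 104

Since 127 ≡ 3 (mod 4), a square root of 21 is 21^((127+1)/4) = 21^32 mod 127.
Repeated squaring: 21^2≡60, 21^4≡44, 21^8≡31, 21^16≡72, 21^32≡104 (mod 127).
21^32 = 21^(32) ≡ 104 (mod 127).
Check: 104² = 10816 ≡ 21 (mod 127). The two roots are 23 and 104.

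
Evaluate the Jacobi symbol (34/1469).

Pull out 2: since 1469 ≡ 5 (mod 8), (2/1469) = -1.
Reciprocity: 17 ≡ 1 and 1469 ≡ 1 (mod 4), so (17/1469) = +(1469/17).
Reduce top mod 17: now compute (7/17).
Reciprocity: 7 ≡ 3 and 17 ≡ 1 (mod 4), so (7/17) = +(17/7).
Reduce top mod 7: now compute (3/7).
Reciprocity: 3 ≡ 3 and 7 ≡ 3 (mod 4), so (3/7) = −(7/3).
Reduce top mod 3: now compute (1/3).
Reached (1/3) = 1. Collecting the sign flips along the way, the symbol is +1.

1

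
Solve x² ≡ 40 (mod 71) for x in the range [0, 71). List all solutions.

Since 71 ≡ 3 (mod 4), a square root of 40 is 40^((71+1)/4) = 40^18 mod 71.
Repeated squaring: 40^2≡38, 40^4≡24, 40^8≡8, 40^16≡64 (mod 71).
40^18 = 40^(16+2) ≡ 18 (mod 71).
Check: 18² = 324 ≡ 40 (mod 71). The two roots are 18 and 53.

18, 53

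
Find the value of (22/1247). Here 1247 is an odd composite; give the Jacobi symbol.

-1

Pull out 2: since 1247 ≡ 7 (mod 8), (2/1247) = +1.
Reciprocity: 11 ≡ 3 and 1247 ≡ 3 (mod 4), so (11/1247) = −(1247/11).
Reduce top mod 11: now compute (4/11).
Pull out 2^2: since 11 ≡ 3 (mod 8), (2/11) = -1, so (2/11)^2 = +1.
Reached (1/11) = 1. Collecting the sign flips along the way, the symbol is -1.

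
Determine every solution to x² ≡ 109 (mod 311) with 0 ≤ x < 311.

137, 174

Since 311 ≡ 3 (mod 4), a square root of 109 is 109^((311+1)/4) = 109^78 mod 311.
Repeated squaring: 109^2≡63, 109^4≡237, 109^8≡189, 109^16≡267, 109^32≡70, 109^64≡235 (mod 311).
109^78 = 109^(64+8+4+2) ≡ 137 (mod 311).
Check: 137² = 18769 ≡ 109 (mod 311). The two roots are 137 and 174.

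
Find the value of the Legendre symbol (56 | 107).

Pull out 2^3: since 107 ≡ 3 (mod 8), (2/107) = -1, so (2/107)^3 = -1.
Reciprocity: 7 ≡ 3 and 107 ≡ 3 (mod 4), so (7/107) = −(107/7).
Reduce top mod 7: now compute (2/7).
Pull out 2: since 7 ≡ 7 (mod 8), (2/7) = +1.
Reached (1/7) = 1. Collecting the sign flips along the way, the symbol is +1.

1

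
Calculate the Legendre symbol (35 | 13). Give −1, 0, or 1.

First reduce: 35 ≡ 9 (mod 13).
Reciprocity: 9 ≡ 1 and 13 ≡ 1 (mod 4), so (9/13) = +(13/9).
Reduce top mod 9: now compute (4/9).
Pull out 2^2: since 9 ≡ 1 (mod 8), (2/9) = +1, so (2/9)^2 = +1.
Reached (1/9) = 1. Collecting the sign flips along the way, the symbol is +1.

1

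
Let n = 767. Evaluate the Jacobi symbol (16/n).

Pull out 2^4: since 767 ≡ 7 (mod 8), (2/767) = +1, so (2/767)^4 = +1.
Reached (1/767) = 1. Collecting the sign flips along the way, the symbol is +1.

1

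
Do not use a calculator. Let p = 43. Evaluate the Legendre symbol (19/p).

-1

Reciprocity: 19 ≡ 3 and 43 ≡ 3 (mod 4), so (19/43) = −(43/19).
Reduce top mod 19: now compute (5/19).
Reciprocity: 5 ≡ 1 and 19 ≡ 3 (mod 4), so (5/19) = +(19/5).
Reduce top mod 5: now compute (4/5).
Pull out 2^2: since 5 ≡ 5 (mod 8), (2/5) = -1, so (2/5)^2 = +1.
Reached (1/5) = 1. Collecting the sign flips along the way, the symbol is -1.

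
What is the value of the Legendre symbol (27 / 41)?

-1

Reciprocity: 27 ≡ 3 and 41 ≡ 1 (mod 4), so (27/41) = +(41/27).
Reduce top mod 27: now compute (14/27).
Pull out 2: since 27 ≡ 3 (mod 8), (2/27) = -1.
Reciprocity: 7 ≡ 3 and 27 ≡ 3 (mod 4), so (7/27) = −(27/7).
Reduce top mod 7: now compute (6/7).
Pull out 2: since 7 ≡ 7 (mod 8), (2/7) = +1.
Reciprocity: 3 ≡ 3 and 7 ≡ 3 (mod 4), so (3/7) = −(7/3).
Reduce top mod 3: now compute (1/3).
Reached (1/3) = 1. Collecting the sign flips along the way, the symbol is -1.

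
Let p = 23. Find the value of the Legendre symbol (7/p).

Euler's criterion: (7/23) ≡ 7^11 (mod 23).
7^2 ≡ 3 (mod 23)
7^4 ≡ 9 (mod 23)
7^8 ≡ 12 (mod 23)
7^11 = 7^(8+2+1) ≡ 22 (mod 23).
Result is 22 ≡ −1, so (7/23) = −1.

-1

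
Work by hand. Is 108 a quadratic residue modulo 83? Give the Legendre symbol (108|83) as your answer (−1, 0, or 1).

First reduce: 108 ≡ 25 (mod 83).
Reciprocity: 25 ≡ 1 and 83 ≡ 3 (mod 4), so (25/83) = +(83/25).
Reduce top mod 25: now compute (8/25).
Pull out 2^3: since 25 ≡ 1 (mod 8), (2/25) = +1, so (2/25)^3 = +1.
Reached (1/25) = 1. Collecting the sign flips along the way, the symbol is +1.

1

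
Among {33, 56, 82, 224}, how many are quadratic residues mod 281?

(33/281) = +1 → QR.
(56/281) = +1 → QR.
(82/281) = -1 → non-residue.
(224/281) = +1 → QR.
Total quadratic residues among the 4: 3.

3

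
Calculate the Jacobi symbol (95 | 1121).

0

Reciprocity: 95 ≡ 3 and 1121 ≡ 1 (mod 4), so (95/1121) = +(1121/95).
Reduce top mod 95: now compute (76/95).
Pull out 2^2: since 95 ≡ 7 (mod 8), (2/95) = +1, so (2/95)^2 = +1.
Reciprocity: 19 ≡ 3 and 95 ≡ 3 (mod 4), so (19/95) = −(95/19).
Reduce top mod 19: now compute (0/19).
Top reduces to 0: gcd > 1, so the symbol is 0.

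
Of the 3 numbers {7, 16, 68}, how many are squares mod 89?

2

(7/89) = -1 → non-residue.
(16/89) = +1 → QR.
(68/89) = +1 → QR.
Total quadratic residues among the 3: 2.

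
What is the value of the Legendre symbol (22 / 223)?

Pull out 2: since 223 ≡ 7 (mod 8), (2/223) = +1.
Reciprocity: 11 ≡ 3 and 223 ≡ 3 (mod 4), so (11/223) = −(223/11).
Reduce top mod 11: now compute (3/11).
Reciprocity: 3 ≡ 3 and 11 ≡ 3 (mod 4), so (3/11) = −(11/3).
Reduce top mod 3: now compute (2/3).
Pull out 2: since 3 ≡ 3 (mod 8), (2/3) = -1.
Reached (1/3) = 1. Collecting the sign flips along the way, the symbol is -1.

-1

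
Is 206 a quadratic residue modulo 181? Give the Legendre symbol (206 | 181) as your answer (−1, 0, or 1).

Euler's criterion: (206/181) ≡ 25^90 (mod 181).
25^2 ≡ 82 (mod 181)
25^4 ≡ 27 (mod 181)
25^8 ≡ 5 (mod 181)
25^16 ≡ 25 (mod 181)
25^32 ≡ 82 (mod 181)
25^64 ≡ 27 (mod 181)
25^90 = 25^(64+16+8+2) ≡ 1 (mod 181).
Result is 1, so (206/181) = 1.

1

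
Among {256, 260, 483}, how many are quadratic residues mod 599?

(256/599) = +1 → QR.
(260/599) = +1 → QR.
(483/599) = +1 → QR.
Total quadratic residues among the 3: 3.

3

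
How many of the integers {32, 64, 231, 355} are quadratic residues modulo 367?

4

(32/367) = +1 → QR.
(64/367) = +1 → QR.
(231/367) = +1 → QR.
(355/367) = +1 → QR.
Total quadratic residues among the 4: 4.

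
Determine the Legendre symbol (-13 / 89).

Euler's criterion: (-13/89) ≡ 76^44 (mod 89).
76^2 ≡ 80 (mod 89)
76^4 ≡ 81 (mod 89)
76^8 ≡ 64 (mod 89)
76^16 ≡ 2 (mod 89)
76^32 ≡ 4 (mod 89)
76^44 = 76^(32+8+4) ≡ 88 (mod 89).
Result is 88 ≡ −1, so (-13/89) = −1.

-1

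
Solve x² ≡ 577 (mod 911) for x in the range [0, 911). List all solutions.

420, 491

Since 911 ≡ 3 (mod 4), a square root of 577 is 577^((911+1)/4) = 577^228 mod 911.
Repeated squaring: 577^2≡414, 577^4≡128, 577^8≡897, 577^16≡196, 577^32≡154, 577^64≡30, 577^128≡900 (mod 911).
577^228 = 577^(128+64+32+4) ≡ 491 (mod 911).
Check: 491² = 241081 ≡ 577 (mod 911). The two roots are 420 and 491.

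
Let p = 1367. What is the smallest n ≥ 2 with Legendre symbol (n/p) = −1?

(2/1367) = +1, so 2 is a residue.
(3/1367) = +1, so 3 is a residue.
(4/1367) = +1, so 4 is a residue.
(5/1367) = −1, so 5 is the smallest positive non-residue mod 1367.

5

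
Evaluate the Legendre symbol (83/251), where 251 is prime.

Reciprocity: 83 ≡ 3 and 251 ≡ 3 (mod 4), so (83/251) = −(251/83).
Reduce top mod 83: now compute (2/83).
Pull out 2: since 83 ≡ 3 (mod 8), (2/83) = -1.
Reached (1/83) = 1. Collecting the sign flips along the way, the symbol is +1.

1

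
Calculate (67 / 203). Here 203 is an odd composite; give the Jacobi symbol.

Reciprocity: 67 ≡ 3 and 203 ≡ 3 (mod 4), so (67/203) = −(203/67).
Reduce top mod 67: now compute (2/67).
Pull out 2: since 67 ≡ 3 (mod 8), (2/67) = -1.
Reached (1/67) = 1. Collecting the sign flips along the way, the symbol is +1.

1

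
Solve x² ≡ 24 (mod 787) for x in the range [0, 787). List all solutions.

243, 544

Since 787 ≡ 3 (mod 4), a square root of 24 is 24^((787+1)/4) = 24^197 mod 787.
Repeated squaring: 24^2≡576, 24^4≡449, 24^8≡129, 24^16≡114, 24^32≡404, 24^64≡307, 24^128≡596 (mod 787).
24^197 = 24^(128+64+4+1) ≡ 544 (mod 787).
Check: 544² = 295936 ≡ 24 (mod 787). The two roots are 243 and 544.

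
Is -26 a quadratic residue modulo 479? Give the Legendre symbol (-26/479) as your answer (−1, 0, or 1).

First reduce: -26 ≡ 453 (mod 479).
Reciprocity: 453 ≡ 1 and 479 ≡ 3 (mod 4), so (453/479) = +(479/453).
Reduce top mod 453: now compute (26/453).
Pull out 2: since 453 ≡ 5 (mod 8), (2/453) = -1.
Reciprocity: 13 ≡ 1 and 453 ≡ 1 (mod 4), so (13/453) = +(453/13).
Reduce top mod 13: now compute (11/13).
Reciprocity: 11 ≡ 3 and 13 ≡ 1 (mod 4), so (11/13) = +(13/11).
Reduce top mod 11: now compute (2/11).
Pull out 2: since 11 ≡ 3 (mod 8), (2/11) = -1.
Reached (1/11) = 1. Collecting the sign flips along the way, the symbol is +1.

1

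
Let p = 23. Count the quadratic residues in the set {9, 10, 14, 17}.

(9/23) = +1 → QR.
(10/23) = -1 → non-residue.
(14/23) = -1 → non-residue.
(17/23) = -1 → non-residue.
Total quadratic residues among the 4: 1.

1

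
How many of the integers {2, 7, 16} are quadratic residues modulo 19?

2

(2/19) = -1 → non-residue.
(7/19) = +1 → QR.
(16/19) = +1 → QR.
Total quadratic residues among the 3: 2.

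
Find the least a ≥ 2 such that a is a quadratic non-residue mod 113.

3

(2/113) = +1, so 2 is a residue.
(3/113) = −1, so 3 is the smallest positive non-residue mod 113.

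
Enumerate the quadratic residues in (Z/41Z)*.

1,2,4,5,8,9,10,16,18,20,21,23,25,31,32,33,36,37,39,40

Square k = 1,…,20 (k and 41−k give the same square):
1²=1, 2²=4, 3²=9, 4²=16, 5²=25, 6²=36, 7²≡8, 8²≡23, 9²≡40, 10²≡18, 11²≡39, 12²≡21, 13²≡5, 14²≡32, 15²≡20, 16²≡10, 17²≡2, 18²≡37, 19²≡33, 20²≡31 (mod 41).
So the quadratic residues mod 41 are {1, 2, 4, 5, 8, 9, 10, 16, 18, 20, 21, 23, 25, 31, 32, 33, 36, 37, 39, 40}.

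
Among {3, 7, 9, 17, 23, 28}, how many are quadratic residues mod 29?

4

(3/29) = -1 → non-residue.
(7/29) = +1 → QR.
(9/29) = +1 → QR.
(17/29) = -1 → non-residue.
(23/29) = +1 → QR.
(28/29) = +1 → QR.
Total quadratic residues among the 6: 4.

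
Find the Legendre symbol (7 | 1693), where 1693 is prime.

Reciprocity: 7 ≡ 3 and 1693 ≡ 1 (mod 4), so (7/1693) = +(1693/7).
Reduce top mod 7: now compute (6/7).
Pull out 2: since 7 ≡ 7 (mod 8), (2/7) = +1.
Reciprocity: 3 ≡ 3 and 7 ≡ 3 (mod 4), so (3/7) = −(7/3).
Reduce top mod 3: now compute (1/3).
Reached (1/3) = 1. Collecting the sign flips along the way, the symbol is -1.

-1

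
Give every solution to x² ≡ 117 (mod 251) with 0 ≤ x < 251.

86, 165

Since 251 ≡ 3 (mod 4), a square root of 117 is 117^((251+1)/4) = 117^63 mod 251.
Repeated squaring: 117^2≡135, 117^4≡153, 117^8≡66, 117^16≡89, 117^32≡140 (mod 251).
117^63 = 117^(32+16+8+4+2+1) ≡ 86 (mod 251).
Check: 86² = 7396 ≡ 117 (mod 251). The two roots are 86 and 165.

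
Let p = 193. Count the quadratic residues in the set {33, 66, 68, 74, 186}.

1

(33/193) = -1 → non-residue.
(66/193) = -1 → non-residue.
(68/193) = -1 → non-residue.
(74/193) = -1 → non-residue.
(186/193) = +1 → QR.
Total quadratic residues among the 5: 1.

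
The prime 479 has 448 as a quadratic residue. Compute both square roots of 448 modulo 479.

175, 304

Since 479 ≡ 3 (mod 4), a square root of 448 is 448^((479+1)/4) = 448^120 mod 479.
Repeated squaring: 448^2≡3, 448^4≡9, 448^8≡81, 448^16≡334, 448^32≡428, 448^64≡206 (mod 479).
448^120 = 448^(64+32+16+8) ≡ 175 (mod 479).
Check: 175² = 30625 ≡ 448 (mod 479). The two roots are 175 and 304.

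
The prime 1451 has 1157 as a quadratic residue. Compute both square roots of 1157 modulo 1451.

Since 1451 ≡ 3 (mod 4), a square root of 1157 is 1157^((1451+1)/4) = 1157^363 mod 1451.
Repeated squaring: 1157^2≡827, 1157^4≡508, 1157^8≡1237, 1157^16≡815, 1157^32≡1118, 1157^64≡613, 1157^128≡1411, 1157^256≡149 (mod 1451).
1157^363 = 1157^(256+64+32+8+2+1) ≡ 489 (mod 1451).
Check: 489² = 239121 ≡ 1157 (mod 1451). The two roots are 489 and 962.

489, 962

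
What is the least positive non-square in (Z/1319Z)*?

13

(2/1319) = +1, so 2 is a residue.
(3/1319) = +1, so 3 is a residue.
(4/1319) = +1, so 4 is a residue.
(5/1319) = +1, so 5 is a residue.
(6/1319) = +1, so 6 is a residue.
(7/1319) = +1, so 7 is a residue.
(8/1319) = +1, so 8 is a residue.
(9/1319) = +1, so 9 is a residue.
(10/1319) = +1, so 10 is a residue.
(11/1319) = +1, so 11 is a residue.
(12/1319) = +1, so 12 is a residue.
(13/1319) = −1, so 13 is the smallest positive non-residue mod 1319.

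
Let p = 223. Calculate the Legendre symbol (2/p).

Euler's criterion: (2/223) ≡ 2^111 (mod 223).
2^2 ≡ 4 (mod 223)
2^4 ≡ 16 (mod 223)
2^8 ≡ 33 (mod 223)
2^16 ≡ 197 (mod 223)
2^32 ≡ 7 (mod 223)
2^64 ≡ 49 (mod 223)
2^111 = 2^(64+32+8+4+2+1) ≡ 1 (mod 223).
Result is 1, so (2/223) = 1.

1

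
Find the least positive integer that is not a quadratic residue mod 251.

2

(2/251) = −1, so 2 is the smallest positive non-residue mod 251.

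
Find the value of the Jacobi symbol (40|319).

Pull out 2^3: since 319 ≡ 7 (mod 8), (2/319) = +1, so (2/319)^3 = +1.
Reciprocity: 5 ≡ 1 and 319 ≡ 3 (mod 4), so (5/319) = +(319/5).
Reduce top mod 5: now compute (4/5).
Pull out 2^2: since 5 ≡ 5 (mod 8), (2/5) = -1, so (2/5)^2 = +1.
Reached (1/5) = 1. Collecting the sign flips along the way, the symbol is +1.

1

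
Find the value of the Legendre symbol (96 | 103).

-1

Pull out 2^5: since 103 ≡ 7 (mod 8), (2/103) = +1, so (2/103)^5 = +1.
Reciprocity: 3 ≡ 3 and 103 ≡ 3 (mod 4), so (3/103) = −(103/3).
Reduce top mod 3: now compute (1/3).
Reached (1/3) = 1. Collecting the sign flips along the way, the symbol is -1.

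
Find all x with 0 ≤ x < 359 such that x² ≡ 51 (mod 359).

123, 236

Since 359 ≡ 3 (mod 4), a square root of 51 is 51^((359+1)/4) = 51^90 mod 359.
Repeated squaring: 51^2≡88, 51^4≡205, 51^8≡22, 51^16≡125, 51^32≡188, 51^64≡162 (mod 359).
51^90 = 51^(64+16+8+2) ≡ 123 (mod 359).
Check: 123² = 15129 ≡ 51 (mod 359). The two roots are 123 and 236.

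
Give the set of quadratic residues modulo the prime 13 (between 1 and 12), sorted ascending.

1 3 4 9 10 12

Square k = 1,…,6 (k and 13−k give the same square):
1²=1, 2²=4, 3²=9, 4²≡3, 5²≡12, 6²≡10 (mod 13).
So the quadratic residues mod 13 are {1, 3, 4, 9, 10, 12}.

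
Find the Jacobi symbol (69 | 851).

0

Reciprocity: 69 ≡ 1 and 851 ≡ 3 (mod 4), so (69/851) = +(851/69).
Reduce top mod 69: now compute (23/69).
Reciprocity: 23 ≡ 3 and 69 ≡ 1 (mod 4), so (23/69) = +(69/23).
Reduce top mod 23: now compute (0/23).
Top reduces to 0: gcd > 1, so the symbol is 0.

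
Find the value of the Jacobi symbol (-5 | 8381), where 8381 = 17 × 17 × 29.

1

First reduce: -5 ≡ 8376 (mod 8381).
Pull out 2^3: since 8381 ≡ 5 (mod 8), (2/8381) = -1, so (2/8381)^3 = -1.
Reciprocity: 1047 ≡ 3 and 8381 ≡ 1 (mod 4), so (1047/8381) = +(8381/1047).
Reduce top mod 1047: now compute (5/1047).
Reciprocity: 5 ≡ 1 and 1047 ≡ 3 (mod 4), so (5/1047) = +(1047/5).
Reduce top mod 5: now compute (2/5).
Pull out 2: since 5 ≡ 5 (mod 8), (2/5) = -1.
Reached (1/5) = 1. Collecting the sign flips along the way, the symbol is +1.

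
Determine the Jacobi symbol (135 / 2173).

-1

Reciprocity: 135 ≡ 3 and 2173 ≡ 1 (mod 4), so (135/2173) = +(2173/135).
Reduce top mod 135: now compute (13/135).
Reciprocity: 13 ≡ 1 and 135 ≡ 3 (mod 4), so (13/135) = +(135/13).
Reduce top mod 13: now compute (5/13).
Reciprocity: 5 ≡ 1 and 13 ≡ 1 (mod 4), so (5/13) = +(13/5).
Reduce top mod 5: now compute (3/5).
Reciprocity: 3 ≡ 3 and 5 ≡ 1 (mod 4), so (3/5) = +(5/3).
Reduce top mod 3: now compute (2/3).
Pull out 2: since 3 ≡ 3 (mod 8), (2/3) = -1.
Reached (1/3) = 1. Collecting the sign flips along the way, the symbol is -1.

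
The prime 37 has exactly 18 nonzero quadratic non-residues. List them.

2, 5, 6, 8, 13, 14, 15, 17, 18, 19, 20, 22, 23, 24, 29, 31, 32, 35

Square k = 1,…,18 (k and 37−k give the same square):
1²=1, 2²=4, 3²=9, 4²=16, 5²=25, 6²=36, 7²≡12, 8²≡27, 9²≡7, 10²≡26, 11²≡10, 12²≡33, 13²≡21, 14²≡11, 15²≡3, 16²≡34, 17²≡30, 18²≡28 (mod 37).
The residues are {1, 3, 4, 7, 9, 10, 11, 12, 16, 21, 25, 26, 27, 28, 30, 33, 34, 36}; the non-residues are the remaining 18 nonzero classes.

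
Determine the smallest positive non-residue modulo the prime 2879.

7

(2/2879) = +1, so 2 is a residue.
(3/2879) = +1, so 3 is a residue.
(4/2879) = +1, so 4 is a residue.
(5/2879) = +1, so 5 is a residue.
(6/2879) = +1, so 6 is a residue.
(7/2879) = −1, so 7 is the smallest positive non-residue mod 2879.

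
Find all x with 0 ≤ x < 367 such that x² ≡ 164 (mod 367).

Since 367 ≡ 3 (mod 4), a square root of 164 is 164^((367+1)/4) = 164^92 mod 367.
Repeated squaring: 164^2≡105, 164^4≡15, 164^8≡225, 164^16≡346, 164^32≡74, 164^64≡338 (mod 367).
164^92 = 164^(64+16+8+4) ≡ 175 (mod 367).
Check: 175² = 30625 ≡ 164 (mod 367). The two roots are 175 and 192.

175, 192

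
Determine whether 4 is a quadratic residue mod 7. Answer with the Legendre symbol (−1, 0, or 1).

Pull out 2^2: since 7 ≡ 7 (mod 8), (2/7) = +1, so (2/7)^2 = +1.
Reached (1/7) = 1. Collecting the sign flips along the way, the symbol is +1.

1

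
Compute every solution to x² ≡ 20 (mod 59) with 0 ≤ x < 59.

Since 59 ≡ 3 (mod 4), a square root of 20 is 20^((59+1)/4) = 20^15 mod 59.
Repeated squaring: 20^2≡46, 20^4≡51, 20^8≡5 (mod 59).
20^15 = 20^(8+4+2+1) ≡ 16 (mod 59).
Check: 16² = 256 ≡ 20 (mod 59). The two roots are 16 and 43.

16, 43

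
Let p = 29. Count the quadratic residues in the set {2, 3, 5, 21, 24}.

(2/29) = -1 → non-residue.
(3/29) = -1 → non-residue.
(5/29) = +1 → QR.
(21/29) = -1 → non-residue.
(24/29) = +1 → QR.
Total quadratic residues among the 5: 2.

2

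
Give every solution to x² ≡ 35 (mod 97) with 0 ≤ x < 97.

36, 61

97 ≡ 1 (mod 4), so we find a root by search.
Trying successive values, 36² = 1296 ≡ 35 (mod 97). The other root is 97 − 36 = 61.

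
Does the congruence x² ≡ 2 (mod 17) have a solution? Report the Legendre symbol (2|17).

1

Euler's criterion: (2/17) ≡ 2^8 (mod 17).
2^2 ≡ 4 (mod 17)
2^4 ≡ 16 (mod 17)
2^8 ≡ 1 (mod 17)
2^8 = 2^(8) ≡ 1 (mod 17).
Result is 1, so (2/17) = 1.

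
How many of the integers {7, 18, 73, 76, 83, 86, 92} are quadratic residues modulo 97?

(7/97) = -1 → non-residue.
(18/97) = +1 → QR.
(73/97) = +1 → QR.
(76/97) = -1 → non-residue.
(83/97) = -1 → non-residue.
(86/97) = +1 → QR.
(92/97) = -1 → non-residue.
Total quadratic residues among the 7: 3.

3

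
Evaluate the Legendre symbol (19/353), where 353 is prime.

1

Reciprocity: 19 ≡ 3 and 353 ≡ 1 (mod 4), so (19/353) = +(353/19).
Reduce top mod 19: now compute (11/19).
Reciprocity: 11 ≡ 3 and 19 ≡ 3 (mod 4), so (11/19) = −(19/11).
Reduce top mod 11: now compute (8/11).
Pull out 2^3: since 11 ≡ 3 (mod 8), (2/11) = -1, so (2/11)^3 = -1.
Reached (1/11) = 1. Collecting the sign flips along the way, the symbol is +1.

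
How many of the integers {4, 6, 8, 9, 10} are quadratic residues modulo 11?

2

(4/11) = +1 → QR.
(6/11) = -1 → non-residue.
(8/11) = -1 → non-residue.
(9/11) = +1 → QR.
(10/11) = -1 → non-residue.
Total quadratic residues among the 5: 2.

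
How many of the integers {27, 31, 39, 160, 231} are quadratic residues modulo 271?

(27/271) = -1 → non-residue.
(31/271) = +1 → QR.
(39/271) = +1 → QR.
(160/271) = +1 → QR.
(231/271) = -1 → non-residue.
Total quadratic residues among the 5: 3.

3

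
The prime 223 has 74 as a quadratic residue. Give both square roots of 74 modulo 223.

48, 175

Since 223 ≡ 3 (mod 4), a square root of 74 is 74^((223+1)/4) = 74^56 mod 223.
Repeated squaring: 74^2≡124, 74^4≡212, 74^8≡121, 74^16≡146, 74^32≡131 (mod 223).
74^56 = 74^(32+16+8) ≡ 175 (mod 223).
Check: 175² = 30625 ≡ 74 (mod 223). The two roots are 48 and 175.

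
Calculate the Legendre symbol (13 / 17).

1

Reciprocity: 13 ≡ 1 and 17 ≡ 1 (mod 4), so (13/17) = +(17/13).
Reduce top mod 13: now compute (4/13).
Pull out 2^2: since 13 ≡ 5 (mod 8), (2/13) = -1, so (2/13)^2 = +1.
Reached (1/13) = 1. Collecting the sign flips along the way, the symbol is +1.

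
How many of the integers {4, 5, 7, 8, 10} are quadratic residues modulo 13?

(4/13) = +1 → QR.
(5/13) = -1 → non-residue.
(7/13) = -1 → non-residue.
(8/13) = -1 → non-residue.
(10/13) = +1 → QR.
Total quadratic residues among the 5: 2.

2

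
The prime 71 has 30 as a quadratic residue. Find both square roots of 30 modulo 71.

32, 39

Since 71 ≡ 3 (mod 4), a square root of 30 is 30^((71+1)/4) = 30^18 mod 71.
Repeated squaring: 30^2≡48, 30^4≡32, 30^8≡30, 30^16≡48 (mod 71).
30^18 = 30^(16+2) ≡ 32 (mod 71).
Check: 32² = 1024 ≡ 30 (mod 71). The two roots are 32 and 39.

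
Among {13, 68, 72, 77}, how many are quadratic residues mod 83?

(13/83) = -1 → non-residue.
(68/83) = +1 → QR.
(72/83) = -1 → non-residue.
(77/83) = +1 → QR.
Total quadratic residues among the 4: 2.

2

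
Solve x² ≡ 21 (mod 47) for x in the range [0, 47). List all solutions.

16, 31

Since 47 ≡ 3 (mod 4), a square root of 21 is 21^((47+1)/4) = 21^12 mod 47.
Repeated squaring: 21^2≡18, 21^4≡42, 21^8≡25 (mod 47).
21^12 = 21^(8+4) ≡ 16 (mod 47).
Check: 16² = 256 ≡ 21 (mod 47). The two roots are 16 and 31.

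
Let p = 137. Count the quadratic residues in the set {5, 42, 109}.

(5/137) = -1 → non-residue.
(42/137) = -1 → non-residue.
(109/137) = +1 → QR.
Total quadratic residues among the 3: 1.

1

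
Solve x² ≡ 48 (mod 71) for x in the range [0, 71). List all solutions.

30, 41

Since 71 ≡ 3 (mod 4), a square root of 48 is 48^((71+1)/4) = 48^18 mod 71.
Repeated squaring: 48^2≡32, 48^4≡30, 48^8≡48, 48^16≡32 (mod 71).
48^18 = 48^(16+2) ≡ 30 (mod 71).
Check: 30² = 900 ≡ 48 (mod 71). The two roots are 30 and 41.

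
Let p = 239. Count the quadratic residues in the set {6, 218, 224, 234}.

(6/239) = +1 → QR.
(218/239) = +1 → QR.
(224/239) = -1 → non-residue.
(234/239) = -1 → non-residue.
Total quadratic residues among the 4: 2.

2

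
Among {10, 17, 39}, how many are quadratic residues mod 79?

(10/79) = +1 → QR.
(17/79) = -1 → non-residue.
(39/79) = -1 → non-residue.
Total quadratic residues among the 3: 1.

1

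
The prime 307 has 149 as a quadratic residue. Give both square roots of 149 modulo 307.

145, 162

Since 307 ≡ 3 (mod 4), a square root of 149 is 149^((307+1)/4) = 149^77 mod 307.
Repeated squaring: 149^2≡97, 149^4≡199, 149^8≡305, 149^16≡4, 149^32≡16, 149^64≡256 (mod 307).
149^77 = 149^(64+8+4+1) ≡ 145 (mod 307).
Check: 145² = 21025 ≡ 149 (mod 307). The two roots are 145 and 162.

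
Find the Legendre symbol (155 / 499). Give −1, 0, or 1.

1

Reciprocity: 155 ≡ 3 and 499 ≡ 3 (mod 4), so (155/499) = −(499/155).
Reduce top mod 155: now compute (34/155).
Pull out 2: since 155 ≡ 3 (mod 8), (2/155) = -1.
Reciprocity: 17 ≡ 1 and 155 ≡ 3 (mod 4), so (17/155) = +(155/17).
Reduce top mod 17: now compute (2/17).
Pull out 2: since 17 ≡ 1 (mod 8), (2/17) = +1.
Reached (1/17) = 1. Collecting the sign flips along the way, the symbol is +1.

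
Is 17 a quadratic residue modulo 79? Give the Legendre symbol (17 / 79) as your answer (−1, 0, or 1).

-1

Euler's criterion: (17/79) ≡ 17^39 (mod 79).
17^2 ≡ 52 (mod 79)
17^4 ≡ 18 (mod 79)
17^8 ≡ 8 (mod 79)
17^16 ≡ 64 (mod 79)
17^32 ≡ 67 (mod 79)
17^39 = 17^(32+4+2+1) ≡ 78 (mod 79).
Result is 78 ≡ −1, so (17/79) = −1.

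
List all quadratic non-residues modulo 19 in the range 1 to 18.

2 3 8 10 12 13 14 15 18

Square k = 1,…,9 (k and 19−k give the same square):
1²=1, 2²=4, 3²=9, 4²=16, 5²≡6, 6²≡17, 7²≡11, 8²≡7, 9²≡5 (mod 19).
The residues are {1, 4, 5, 6, 7, 9, 11, 16, 17}; the non-residues are the remaining 9 nonzero classes.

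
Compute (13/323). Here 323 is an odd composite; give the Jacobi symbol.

Reciprocity: 13 ≡ 1 and 323 ≡ 3 (mod 4), so (13/323) = +(323/13).
Reduce top mod 13: now compute (11/13).
Reciprocity: 11 ≡ 3 and 13 ≡ 1 (mod 4), so (11/13) = +(13/11).
Reduce top mod 11: now compute (2/11).
Pull out 2: since 11 ≡ 3 (mod 8), (2/11) = -1.
Reached (1/11) = 1. Collecting the sign flips along the way, the symbol is -1.

-1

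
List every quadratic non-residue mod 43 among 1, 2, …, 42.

Square k = 1,…,21 (k and 43−k give the same square):
1²=1, 2²=4, 3²=9, 4²=16, 5²=25, 6²=36, 7²≡6, 8²≡21, 9²≡38, 10²≡14, 11²≡35, 12²≡15, 13²≡40, 14²≡24, 15²≡10, 16²≡41, 17²≡31, 18²≡23, 19²≡17, 20²≡13, 21²≡11 (mod 43).
The residues are {1, 4, 6, 9, 10, 11, 13, 14, 15, 16, 17, 21, 23, 24, 25, 31, 35, 36, 38, 40, 41}; the non-residues are the remaining 21 nonzero classes.

2, 3, 5, 7, 8, 12, 18, 19, 20, 22, 26, 27, 28, 29, 30, 32, 33, 34, 37, 39, 42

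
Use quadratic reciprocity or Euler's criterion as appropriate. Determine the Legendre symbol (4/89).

1

Pull out 2^2: since 89 ≡ 1 (mod 8), (2/89) = +1, so (2/89)^2 = +1.
Reached (1/89) = 1. Collecting the sign flips along the way, the symbol is +1.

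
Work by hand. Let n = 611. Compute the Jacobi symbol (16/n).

1

Pull out 2^4: since 611 ≡ 3 (mod 8), (2/611) = -1, so (2/611)^4 = +1.
Reached (1/611) = 1. Collecting the sign flips along the way, the symbol is +1.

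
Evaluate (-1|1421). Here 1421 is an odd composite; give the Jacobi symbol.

First reduce: -1 ≡ 1420 (mod 1421).
Pull out 2^2: since 1421 ≡ 5 (mod 8), (2/1421) = -1, so (2/1421)^2 = +1.
Reciprocity: 355 ≡ 3 and 1421 ≡ 1 (mod 4), so (355/1421) = +(1421/355).
Reduce top mod 355: now compute (1/355).
Reached (1/355) = 1. Collecting the sign flips along the way, the symbol is +1.

1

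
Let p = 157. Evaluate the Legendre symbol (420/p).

First reduce: 420 ≡ 106 (mod 157).
Pull out 2: since 157 ≡ 5 (mod 8), (2/157) = -1.
Reciprocity: 53 ≡ 1 and 157 ≡ 1 (mod 4), so (53/157) = +(157/53).
Reduce top mod 53: now compute (51/53).
Reciprocity: 51 ≡ 3 and 53 ≡ 1 (mod 4), so (51/53) = +(53/51).
Reduce top mod 51: now compute (2/51).
Pull out 2: since 51 ≡ 3 (mod 8), (2/51) = -1.
Reached (1/51) = 1. Collecting the sign flips along the way, the symbol is +1.

1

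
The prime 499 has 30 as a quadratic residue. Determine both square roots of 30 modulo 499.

Since 499 ≡ 3 (mod 4), a square root of 30 is 30^((499+1)/4) = 30^125 mod 499.
Repeated squaring: 30^2≡401, 30^4≡123, 30^8≡159, 30^16≡331, 30^32≡280, 30^64≡57 (mod 499).
30^125 = 30^(64+32+16+8+4+1) ≡ 476 (mod 499).
Check: 476² = 226576 ≡ 30 (mod 499). The two roots are 23 and 476.

23, 476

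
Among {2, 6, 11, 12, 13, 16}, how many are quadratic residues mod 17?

(2/17) = +1 → QR.
(6/17) = -1 → non-residue.
(11/17) = -1 → non-residue.
(12/17) = -1 → non-residue.
(13/17) = +1 → QR.
(16/17) = +1 → QR.
Total quadratic residues among the 6: 3.

3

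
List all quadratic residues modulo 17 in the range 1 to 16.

Square k = 1,…,8 (k and 17−k give the same square):
1²=1, 2²=4, 3²=9, 4²=16, 5²≡8, 6²≡2, 7²≡15, 8²≡13 (mod 17).
So the quadratic residues mod 17 are {1, 2, 4, 8, 9, 13, 15, 16}.

1,2,4,8,9,13,15,16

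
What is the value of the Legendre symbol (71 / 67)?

1

First reduce: 71 ≡ 4 (mod 67).
Pull out 2^2: since 67 ≡ 3 (mod 8), (2/67) = -1, so (2/67)^2 = +1.
Reached (1/67) = 1. Collecting the sign flips along the way, the symbol is +1.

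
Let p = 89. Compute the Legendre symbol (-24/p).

-1

First reduce: -24 ≡ 65 (mod 89).
Reciprocity: 65 ≡ 1 and 89 ≡ 1 (mod 4), so (65/89) = +(89/65).
Reduce top mod 65: now compute (24/65).
Pull out 2^3: since 65 ≡ 1 (mod 8), (2/65) = +1, so (2/65)^3 = +1.
Reciprocity: 3 ≡ 3 and 65 ≡ 1 (mod 4), so (3/65) = +(65/3).
Reduce top mod 3: now compute (2/3).
Pull out 2: since 3 ≡ 3 (mod 8), (2/3) = -1.
Reached (1/3) = 1. Collecting the sign flips along the way, the symbol is -1.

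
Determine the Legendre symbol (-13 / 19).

1

First reduce: -13 ≡ 6 (mod 19).
Pull out 2: since 19 ≡ 3 (mod 8), (2/19) = -1.
Reciprocity: 3 ≡ 3 and 19 ≡ 3 (mod 4), so (3/19) = −(19/3).
Reduce top mod 3: now compute (1/3).
Reached (1/3) = 1. Collecting the sign flips along the way, the symbol is +1.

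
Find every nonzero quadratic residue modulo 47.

Square k = 1,…,23 (k and 47−k give the same square):
1²=1, 2²=4, 3²=9, 4²=16, 5²=25, 6²=36, 7²≡2, 8²≡17, 9²≡34, 10²≡6, 11²≡27, 12²≡3, 13²≡28, 14²≡8, 15²≡37, 16²≡21, 17²≡7, 18²≡42, 19²≡32, 20²≡24, 21²≡18, 22²≡14, 23²≡12 (mod 47).
So the quadratic residues mod 47 are {1, 2, 3, 4, 6, 7, 8, 9, 12, 14, 16, 17, 18, 21, 24, 25, 27, 28, 32, 34, 36, 37, 42}.

1 2 3 4 6 7 8 9 12 14 16 17 18 21 24 25 27 28 32 34 36 37 42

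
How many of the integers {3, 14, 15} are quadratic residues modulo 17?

1

(3/17) = -1 → non-residue.
(14/17) = -1 → non-residue.
(15/17) = +1 → QR.
Total quadratic residues among the 3: 1.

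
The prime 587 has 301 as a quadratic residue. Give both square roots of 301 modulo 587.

Since 587 ≡ 3 (mod 4), a square root of 301 is 301^((587+1)/4) = 301^147 mod 587.
Repeated squaring: 301^2≡203, 301^4≡119, 301^8≡73, 301^16≡46, 301^32≡355, 301^64≡407, 301^128≡115 (mod 587).
301^147 = 301^(128+16+2+1) ≡ 385 (mod 587).
Check: 385² = 148225 ≡ 301 (mod 587). The two roots are 202 and 385.

202, 385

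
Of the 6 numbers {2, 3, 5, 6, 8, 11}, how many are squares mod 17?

(2/17) = +1 → QR.
(3/17) = -1 → non-residue.
(5/17) = -1 → non-residue.
(6/17) = -1 → non-residue.
(8/17) = +1 → QR.
(11/17) = -1 → non-residue.
Total quadratic residues among the 6: 2.

2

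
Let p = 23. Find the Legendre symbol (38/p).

-1

First reduce: 38 ≡ 15 (mod 23).
Reciprocity: 15 ≡ 3 and 23 ≡ 3 (mod 4), so (15/23) = −(23/15).
Reduce top mod 15: now compute (8/15).
Pull out 2^3: since 15 ≡ 7 (mod 8), (2/15) = +1, so (2/15)^3 = +1.
Reached (1/15) = 1. Collecting the sign flips along the way, the symbol is -1.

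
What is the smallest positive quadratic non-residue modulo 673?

(2/673) = +1, so 2 is a residue.
(3/673) = +1, so 3 is a residue.
(4/673) = +1, so 4 is a residue.
(5/673) = −1, so 5 is the smallest positive non-residue mod 673.

5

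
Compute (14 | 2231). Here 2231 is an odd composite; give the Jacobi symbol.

Pull out 2: since 2231 ≡ 7 (mod 8), (2/2231) = +1.
Reciprocity: 7 ≡ 3 and 2231 ≡ 3 (mod 4), so (7/2231) = −(2231/7).
Reduce top mod 7: now compute (5/7).
Reciprocity: 5 ≡ 1 and 7 ≡ 3 (mod 4), so (5/7) = +(7/5).
Reduce top mod 5: now compute (2/5).
Pull out 2: since 5 ≡ 5 (mod 8), (2/5) = -1.
Reached (1/5) = 1. Collecting the sign flips along the way, the symbol is +1.

1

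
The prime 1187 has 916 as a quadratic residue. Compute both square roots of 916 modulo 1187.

Since 1187 ≡ 3 (mod 4), a square root of 916 is 916^((1187+1)/4) = 916^297 mod 1187.
Repeated squaring: 916^2≡1034, 916^4≡856, 916^8≡357, 916^16≡440, 916^32≡119, 916^64≡1104, 916^128≡954, 916^256≡874 (mod 1187).
916^297 = 916^(256+32+8+1) ≡ 551 (mod 1187).
Check: 551² = 303601 ≡ 916 (mod 1187). The two roots are 551 and 636.

551, 636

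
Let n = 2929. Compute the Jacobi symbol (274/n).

Pull out 2: since 2929 ≡ 1 (mod 8), (2/2929) = +1.
Reciprocity: 137 ≡ 1 and 2929 ≡ 1 (mod 4), so (137/2929) = +(2929/137).
Reduce top mod 137: now compute (52/137).
Pull out 2^2: since 137 ≡ 1 (mod 8), (2/137) = +1, so (2/137)^2 = +1.
Reciprocity: 13 ≡ 1 and 137 ≡ 1 (mod 4), so (13/137) = +(137/13).
Reduce top mod 13: now compute (7/13).
Reciprocity: 7 ≡ 3 and 13 ≡ 1 (mod 4), so (7/13) = +(13/7).
Reduce top mod 7: now compute (6/7).
Pull out 2: since 7 ≡ 7 (mod 8), (2/7) = +1.
Reciprocity: 3 ≡ 3 and 7 ≡ 3 (mod 4), so (3/7) = −(7/3).
Reduce top mod 3: now compute (1/3).
Reached (1/3) = 1. Collecting the sign flips along the way, the symbol is -1.

-1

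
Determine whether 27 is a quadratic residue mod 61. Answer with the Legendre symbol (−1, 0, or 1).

1

Reciprocity: 27 ≡ 3 and 61 ≡ 1 (mod 4), so (27/61) = +(61/27).
Reduce top mod 27: now compute (7/27).
Reciprocity: 7 ≡ 3 and 27 ≡ 3 (mod 4), so (7/27) = −(27/7).
Reduce top mod 7: now compute (6/7).
Pull out 2: since 7 ≡ 7 (mod 8), (2/7) = +1.
Reciprocity: 3 ≡ 3 and 7 ≡ 3 (mod 4), so (3/7) = −(7/3).
Reduce top mod 3: now compute (1/3).
Reached (1/3) = 1. Collecting the sign flips along the way, the symbol is +1.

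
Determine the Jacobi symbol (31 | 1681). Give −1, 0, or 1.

Reciprocity: 31 ≡ 3 and 1681 ≡ 1 (mod 4), so (31/1681) = +(1681/31).
Reduce top mod 31: now compute (7/31).
Reciprocity: 7 ≡ 3 and 31 ≡ 3 (mod 4), so (7/31) = −(31/7).
Reduce top mod 7: now compute (3/7).
Reciprocity: 3 ≡ 3 and 7 ≡ 3 (mod 4), so (3/7) = −(7/3).
Reduce top mod 3: now compute (1/3).
Reached (1/3) = 1. Collecting the sign flips along the way, the symbol is +1.

1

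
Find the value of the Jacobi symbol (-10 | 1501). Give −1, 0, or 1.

First reduce: -10 ≡ 1491 (mod 1501).
Reciprocity: 1491 ≡ 3 and 1501 ≡ 1 (mod 4), so (1491/1501) = +(1501/1491).
Reduce top mod 1491: now compute (10/1491).
Pull out 2: since 1491 ≡ 3 (mod 8), (2/1491) = -1.
Reciprocity: 5 ≡ 1 and 1491 ≡ 3 (mod 4), so (5/1491) = +(1491/5).
Reduce top mod 5: now compute (1/5).
Reached (1/5) = 1. Collecting the sign flips along the way, the symbol is -1.

-1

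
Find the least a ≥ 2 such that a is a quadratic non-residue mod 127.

3

(2/127) = +1, so 2 is a residue.
(3/127) = −1, so 3 is the smallest positive non-residue mod 127.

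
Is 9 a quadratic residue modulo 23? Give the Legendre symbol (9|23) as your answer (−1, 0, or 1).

Euler's criterion: (9/23) ≡ 9^11 (mod 23).
9^2 ≡ 12 (mod 23)
9^4 ≡ 6 (mod 23)
9^8 ≡ 13 (mod 23)
9^11 = 9^(8+2+1) ≡ 1 (mod 23).
Result is 1, so (9/23) = 1.

1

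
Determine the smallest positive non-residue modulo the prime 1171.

(2/1171) = −1, so 2 is the smallest positive non-residue mod 1171.

2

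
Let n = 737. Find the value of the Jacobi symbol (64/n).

Pull out 2^6: since 737 ≡ 1 (mod 8), (2/737) = +1, so (2/737)^6 = +1.
Reached (1/737) = 1. Collecting the sign flips along the way, the symbol is +1.

1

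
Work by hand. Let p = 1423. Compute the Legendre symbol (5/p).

-1

Reciprocity: 5 ≡ 1 and 1423 ≡ 3 (mod 4), so (5/1423) = +(1423/5).
Reduce top mod 5: now compute (3/5).
Reciprocity: 3 ≡ 3 and 5 ≡ 1 (mod 4), so (3/5) = +(5/3).
Reduce top mod 3: now compute (2/3).
Pull out 2: since 3 ≡ 3 (mod 8), (2/3) = -1.
Reached (1/3) = 1. Collecting the sign flips along the way, the symbol is -1.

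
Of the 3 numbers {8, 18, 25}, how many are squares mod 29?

1

(8/29) = -1 → non-residue.
(18/29) = -1 → non-residue.
(25/29) = +1 → QR.
Total quadratic residues among the 3: 1.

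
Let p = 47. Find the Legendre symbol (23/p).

Euler's criterion: (23/47) ≡ 23^23 (mod 47).
23^2 ≡ 12 (mod 47)
23^4 ≡ 3 (mod 47)
23^8 ≡ 9 (mod 47)
23^16 ≡ 34 (mod 47)
23^23 = 23^(16+4+2+1) ≡ 46 (mod 47).
Result is 46 ≡ −1, so (23/47) = −1.

-1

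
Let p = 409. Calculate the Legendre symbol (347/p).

Euler's criterion: (347/409) ≡ 347^204 (mod 409).
347^2 ≡ 163 (mod 409)
347^4 ≡ 393 (mod 409)
347^8 ≡ 256 (mod 409)
347^16 ≡ 96 (mod 409)
347^32 ≡ 218 (mod 409)
347^64 ≡ 80 (mod 409)
347^128 ≡ 265 (mod 409)
347^204 = 347^(128+64+8+4) ≡ 408 (mod 409).
Result is 408 ≡ −1, so (347/409) = −1.

-1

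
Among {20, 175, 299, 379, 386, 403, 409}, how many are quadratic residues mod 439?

(20/439) = +1 → QR.
(175/439) = +1 → QR.
(299/439) = -1 → non-residue.
(379/439) = +1 → QR.
(386/439) = -1 → non-residue.
(403/439) = -1 → non-residue.
(409/439) = +1 → QR.
Total quadratic residues among the 7: 4.

4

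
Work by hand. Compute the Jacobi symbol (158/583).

Pull out 2: since 583 ≡ 7 (mod 8), (2/583) = +1.
Reciprocity: 79 ≡ 3 and 583 ≡ 3 (mod 4), so (79/583) = −(583/79).
Reduce top mod 79: now compute (30/79).
Pull out 2: since 79 ≡ 7 (mod 8), (2/79) = +1.
Reciprocity: 15 ≡ 3 and 79 ≡ 3 (mod 4), so (15/79) = −(79/15).
Reduce top mod 15: now compute (4/15).
Pull out 2^2: since 15 ≡ 7 (mod 8), (2/15) = +1, so (2/15)^2 = +1.
Reached (1/15) = 1. Collecting the sign flips along the way, the symbol is +1.

1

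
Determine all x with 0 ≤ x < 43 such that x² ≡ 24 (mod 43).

14, 29

Since 43 ≡ 3 (mod 4), a square root of 24 is 24^((43+1)/4) = 24^11 mod 43.
Repeated squaring: 24^2≡17, 24^4≡31, 24^8≡15 (mod 43).
24^11 = 24^(8+2+1) ≡ 14 (mod 43).
Check: 14² = 196 ≡ 24 (mod 43). The two roots are 14 and 29.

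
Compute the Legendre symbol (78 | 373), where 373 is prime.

Euler's criterion: (78/373) ≡ 78^186 (mod 373).
78^2 ≡ 116 (mod 373)
78^4 ≡ 28 (mod 373)
78^8 ≡ 38 (mod 373)
78^16 ≡ 325 (mod 373)
78^32 ≡ 66 (mod 373)
78^64 ≡ 253 (mod 373)
78^128 ≡ 226 (mod 373)
78^186 = 78^(128+32+16+8+2) ≡ 372 (mod 373).
Result is 372 ≡ −1, so (78/373) = −1.

-1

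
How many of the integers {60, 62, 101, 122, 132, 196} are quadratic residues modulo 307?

5

(60/307) = +1 → QR.
(62/307) = +1 → QR.
(101/307) = +1 → QR.
(122/307) = +1 → QR.
(132/307) = -1 → non-residue.
(196/307) = +1 → QR.
Total quadratic residues among the 6: 5.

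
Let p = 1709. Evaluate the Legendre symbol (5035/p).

First reduce: 5035 ≡ 1617 (mod 1709).
Reciprocity: 1617 ≡ 1 and 1709 ≡ 1 (mod 4), so (1617/1709) = +(1709/1617).
Reduce top mod 1617: now compute (92/1617).
Pull out 2^2: since 1617 ≡ 1 (mod 8), (2/1617) = +1, so (2/1617)^2 = +1.
Reciprocity: 23 ≡ 3 and 1617 ≡ 1 (mod 4), so (23/1617) = +(1617/23).
Reduce top mod 23: now compute (7/23).
Reciprocity: 7 ≡ 3 and 23 ≡ 3 (mod 4), so (7/23) = −(23/7).
Reduce top mod 7: now compute (2/7).
Pull out 2: since 7 ≡ 7 (mod 8), (2/7) = +1.
Reached (1/7) = 1. Collecting the sign flips along the way, the symbol is -1.

-1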